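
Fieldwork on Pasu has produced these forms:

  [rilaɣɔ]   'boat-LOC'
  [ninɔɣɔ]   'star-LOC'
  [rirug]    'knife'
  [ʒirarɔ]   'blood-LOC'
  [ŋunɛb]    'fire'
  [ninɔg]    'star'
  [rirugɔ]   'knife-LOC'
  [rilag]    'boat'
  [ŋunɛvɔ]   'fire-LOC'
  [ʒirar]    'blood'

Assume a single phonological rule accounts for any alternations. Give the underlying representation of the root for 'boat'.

The root 'boat' surfaces as [rilag] and [rilaɣɔ], with a stem-final [g] ~ [ɣ] alternation.
But 'knife' keeps [g] in both environments ([rirug], [rirugɔ]), so there is no rule changing /g/ to [ɣ] before the LOC suffix.
The alternation reflects word-final hardening: voiced fricatives become stops word-finally. /ɣ/ is underlying.
The underlying form of 'boat' is therefore /rilaɣ/.

/rilaɣ/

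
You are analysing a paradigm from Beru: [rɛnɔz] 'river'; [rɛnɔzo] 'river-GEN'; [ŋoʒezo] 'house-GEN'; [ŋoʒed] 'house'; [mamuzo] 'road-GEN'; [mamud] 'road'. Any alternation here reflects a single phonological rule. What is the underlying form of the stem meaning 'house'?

'house' shows [d] ~ [z] at the end of the stem ([ŋoʒed] vs [ŋoʒezo]).
Compare 'river', with invariant [z] in [rɛnɔz] and [rɛnɔzo]: an analysis with underlying /z/ and a rule producing [d] in isolation would wrongly predict alternation here too.
So /d/ is underlying, and a rule of intervocalic spirantization — voiced stops become fricatives between vowels — gives [z].

/ŋoʒed/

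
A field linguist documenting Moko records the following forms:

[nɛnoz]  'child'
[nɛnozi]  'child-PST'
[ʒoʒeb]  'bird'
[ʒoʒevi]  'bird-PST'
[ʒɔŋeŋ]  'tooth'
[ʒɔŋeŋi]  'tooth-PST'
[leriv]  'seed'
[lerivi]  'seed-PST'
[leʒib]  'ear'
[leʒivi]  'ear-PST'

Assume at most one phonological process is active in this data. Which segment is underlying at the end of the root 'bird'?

/b/

In [ʒoʒeb] and [ʒoʒevi] the final segment of 'bird' alternates: [b] ~ [v].
Compare 'seed', with invariant [v] in [leriv] and [lerivi]: an analysis with underlying /v/ and a rule producing [b] in isolation would wrongly predict alternation here too.
The underlying segment must be /b/; voiced stops become fricatives between vowels, yielding [v] there.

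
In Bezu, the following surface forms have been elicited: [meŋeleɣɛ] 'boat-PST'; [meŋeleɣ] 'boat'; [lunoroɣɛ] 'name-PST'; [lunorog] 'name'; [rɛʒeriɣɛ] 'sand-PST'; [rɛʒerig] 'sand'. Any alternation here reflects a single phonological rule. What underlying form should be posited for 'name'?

/lunorog/

In [lunoroɣɛ] and [lunorog] the final segment of 'name' alternates: [ɣ] ~ [g].
If /ɣ/ were underlying and a rule turned it into [g] in isolation, 'boat' would also alternate; but it has [ɣ] in both [meŋeleɣɛ] and [meŋeleɣ].
The alternation reflects intervocalic spirantization: voiced stops become fricatives between vowels. /g/ is underlying.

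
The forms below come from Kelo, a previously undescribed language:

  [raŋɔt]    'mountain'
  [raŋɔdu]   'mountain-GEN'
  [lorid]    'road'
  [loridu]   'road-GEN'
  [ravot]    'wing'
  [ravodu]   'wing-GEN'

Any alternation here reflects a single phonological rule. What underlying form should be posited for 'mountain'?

The root 'mountain' surfaces as [raŋɔt] and [raŋɔdu], with a stem-final [t] ~ [d] alternation.
The stem 'road' ([lorid], [loridu]) shows [d] unchanged in both environments, so [d] cannot be basic with [t] derived in isolation.
So /t/ is underlying, and a rule of intervocalic voicing — voiceless stops become voiced between vowels — gives [d].

/raŋɔt/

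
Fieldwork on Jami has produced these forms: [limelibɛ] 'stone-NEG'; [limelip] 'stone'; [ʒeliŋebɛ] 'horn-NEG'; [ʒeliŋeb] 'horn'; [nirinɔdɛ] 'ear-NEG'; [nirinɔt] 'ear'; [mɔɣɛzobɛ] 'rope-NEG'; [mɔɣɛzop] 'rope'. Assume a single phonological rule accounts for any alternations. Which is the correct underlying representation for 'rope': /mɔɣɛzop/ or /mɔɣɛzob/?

/mɔɣɛzop/

The stem for 'rope' ends in [b] in [mɔɣɛzobɛ] but [p] in [mɔɣɛzop].
The stem 'horn' ([ʒeliŋebɛ], [ʒeliŋeb]) shows [b] unchanged in both environments, so [b] cannot be basic with [p] derived in isolation.
Therefore /p/ is basic and [b] is derived by intervocalic voicing (voiceless stops become voiced between vowels).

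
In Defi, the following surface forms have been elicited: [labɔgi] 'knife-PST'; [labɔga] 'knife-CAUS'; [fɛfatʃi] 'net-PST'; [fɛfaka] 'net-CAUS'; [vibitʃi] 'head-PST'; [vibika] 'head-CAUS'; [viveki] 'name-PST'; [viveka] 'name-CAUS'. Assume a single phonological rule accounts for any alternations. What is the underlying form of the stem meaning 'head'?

The root 'head' surfaces as [vibitʃi] and [vibika], with a stem-final [tʃ] ~ [k] alternation.
If /k/ were underlying and a rule turned it into [tʃ] before the PST suffix, 'name' would also alternate; but it has [k] in both [viveki] and [viveka].
The underlying segment must be /tʃ/; palato-alveolar /tʃ/ becomes [k] when no front vowel follows, yielding [k] there.

/vibitʃ/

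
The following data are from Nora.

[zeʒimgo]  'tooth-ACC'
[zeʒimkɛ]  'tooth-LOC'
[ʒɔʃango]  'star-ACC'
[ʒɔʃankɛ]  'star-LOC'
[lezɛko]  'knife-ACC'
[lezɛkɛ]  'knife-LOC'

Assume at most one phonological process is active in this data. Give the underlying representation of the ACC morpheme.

/-go/

The ACC morpheme has two allomorphs, [-go] and [-ko].
By contrast the LOC suffix keeps its initial [k] throughout — that segment must be underlying.
The ACC suffix is therefore /-go/ underlyingly, with post-vocalic devoicing: voiced stops become voiceless after a vowel.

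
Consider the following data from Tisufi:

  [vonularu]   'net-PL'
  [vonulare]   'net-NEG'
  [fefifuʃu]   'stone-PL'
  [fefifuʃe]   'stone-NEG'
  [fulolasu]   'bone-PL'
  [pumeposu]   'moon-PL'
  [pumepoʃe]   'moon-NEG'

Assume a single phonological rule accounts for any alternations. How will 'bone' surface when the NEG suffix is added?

[fulolaʃe]

The stem for 'moon' ends in [s] in [pumeposu] but [ʃ] in [pumepoʃe].
The stem 'stone' ([fefifuʃu], [fefifuʃe]) shows [ʃ] unchanged in both environments, so [ʃ] cannot be basic with [s] derived before the PL suffix.
The underlying segment must be /s/; /s/ becomes palato-alveolar [ʃ] before a front vowel, yielding [ʃ] there.
From [fulolasu] the stem 'bone' is /fulolas/; before a front vowel this yields [fulolaʃe].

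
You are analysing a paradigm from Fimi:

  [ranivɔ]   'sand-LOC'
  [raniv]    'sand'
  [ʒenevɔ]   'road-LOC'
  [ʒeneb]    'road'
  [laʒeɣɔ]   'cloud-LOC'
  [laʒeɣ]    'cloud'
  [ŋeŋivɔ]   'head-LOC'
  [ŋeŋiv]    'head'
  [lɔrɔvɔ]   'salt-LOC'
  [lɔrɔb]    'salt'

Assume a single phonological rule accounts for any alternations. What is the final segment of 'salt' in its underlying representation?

In [lɔrɔvɔ] and [lɔrɔb] the final segment of 'salt' alternates: [v] ~ [b].
But 'head' keeps [v] in both environments ([ŋeŋivɔ], [ŋeŋiv]), so there is no rule changing /v/ to [b] in isolation.
Therefore /b/ is basic and [v] is derived by intervocalic spirantization (voiced stops become fricatives between vowels).

/b/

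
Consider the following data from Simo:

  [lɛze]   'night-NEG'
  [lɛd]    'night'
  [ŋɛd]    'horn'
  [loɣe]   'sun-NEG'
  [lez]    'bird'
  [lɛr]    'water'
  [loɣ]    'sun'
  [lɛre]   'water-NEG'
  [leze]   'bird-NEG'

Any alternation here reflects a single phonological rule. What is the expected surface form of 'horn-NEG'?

[ŋɛze]

'night' shows [d] ~ [z] at the end of the stem ([lɛd] vs [lɛze]).
The stem 'bird' ([lez], [leze]) shows [z] unchanged in both environments, so [z] cannot be basic with [d] derived in isolation.
So /d/ is underlying, and a rule of intervocalic spirantization — voiced stops become fricatives between vowels — gives [z].
From [ŋɛd] the stem 'horn' is /ŋɛd/; between vowels this yields [ŋɛze].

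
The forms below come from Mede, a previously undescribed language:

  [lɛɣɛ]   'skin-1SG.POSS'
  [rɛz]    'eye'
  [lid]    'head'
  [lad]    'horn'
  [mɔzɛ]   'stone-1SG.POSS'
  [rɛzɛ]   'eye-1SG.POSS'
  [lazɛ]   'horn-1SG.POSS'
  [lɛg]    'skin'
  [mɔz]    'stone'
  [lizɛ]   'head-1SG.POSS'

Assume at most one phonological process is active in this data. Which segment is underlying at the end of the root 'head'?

'head' shows [z] ~ [d] at the end of the stem ([lizɛ] vs [lid]).
The stem 'stone' ([mɔzɛ], [mɔz]) shows [z] unchanged in both environments, so [z] cannot be basic with [d] derived in isolation.
So /d/ is underlying, and a rule of intervocalic spirantization — voiced stops become fricatives between vowels — gives [z].

/d/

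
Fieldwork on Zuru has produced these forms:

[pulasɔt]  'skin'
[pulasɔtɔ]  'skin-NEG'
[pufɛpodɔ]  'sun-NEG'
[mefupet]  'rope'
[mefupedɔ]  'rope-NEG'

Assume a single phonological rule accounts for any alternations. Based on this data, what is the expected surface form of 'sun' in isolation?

[pufɛpot]

The root 'rope' surfaces as [mefupet] and [mefupedɔ], with a stem-final [t] ~ [d] alternation.
The stem 'skin' ([pulasɔt], [pulasɔtɔ]) shows [t] unchanged in both environments, so [t] cannot be basic with [d] derived before the NEG suffix.
So /d/ is underlying, and a rule of word-final obstruent devoicing — voiced obstruents become voiceless word-finally — gives [t].
From [pufɛpodɔ] the stem 'sun' is /pufɛpod/; word-finally this yields [pufɛpot].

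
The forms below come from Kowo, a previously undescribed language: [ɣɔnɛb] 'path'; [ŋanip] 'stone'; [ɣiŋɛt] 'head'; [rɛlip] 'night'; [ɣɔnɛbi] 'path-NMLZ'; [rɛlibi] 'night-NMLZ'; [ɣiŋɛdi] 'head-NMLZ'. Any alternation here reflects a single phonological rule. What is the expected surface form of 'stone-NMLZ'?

'night' shows [p] ~ [b] at the end of the stem ([rɛlip] vs [rɛlibi]).
Compare 'path', with invariant [b] in [ɣɔnɛb] and [ɣɔnɛbi]: an analysis with underlying /b/ and a rule producing [p] in isolation would wrongly predict alternation here too.
The underlying segment must be /p/; voiceless stops become voiced between vowels, yielding [b] there.
The one attested form of 'stone', [ŋanip], shows underlying /ŋanip/. Applying the same rule between vowels gives [ŋanibi].

[ŋanibi]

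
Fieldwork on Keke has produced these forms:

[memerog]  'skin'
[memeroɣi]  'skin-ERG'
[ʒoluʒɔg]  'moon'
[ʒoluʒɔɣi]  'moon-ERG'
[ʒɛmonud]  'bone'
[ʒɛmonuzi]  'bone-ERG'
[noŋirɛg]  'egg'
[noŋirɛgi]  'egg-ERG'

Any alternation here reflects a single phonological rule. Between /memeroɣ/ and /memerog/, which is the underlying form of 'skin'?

In [memerog] and [memeroɣi] the final segment of 'skin' alternates: [g] ~ [ɣ].
But 'egg' keeps [g] in both environments ([noŋirɛg], [noŋirɛgi]), so there is no rule changing /g/ to [ɣ] before the ERG suffix.
Therefore /ɣ/ is basic and [g] is derived by word-final hardening (voiced fricatives become stops word-finally).

/memeroɣ/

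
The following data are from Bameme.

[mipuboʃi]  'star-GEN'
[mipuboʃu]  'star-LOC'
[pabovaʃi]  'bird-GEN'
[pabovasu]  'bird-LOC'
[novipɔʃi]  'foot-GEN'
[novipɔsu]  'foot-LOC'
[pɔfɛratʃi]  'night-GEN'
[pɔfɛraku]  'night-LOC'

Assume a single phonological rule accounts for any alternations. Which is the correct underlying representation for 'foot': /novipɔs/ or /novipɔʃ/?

The root 'foot' surfaces as [novipɔʃi] and [novipɔsu], with a stem-final [ʃ] ~ [s] alternation.
But 'star' keeps [ʃ] in both environments ([mipuboʃi], [mipuboʃu]), so there is no rule changing /ʃ/ to [s] before the LOC suffix.
The underlying segment must be /s/; /k/ and /s/ become palato-alveolar [tʃ] and [ʃ] before a front vowel, yielding [ʃ] there.

/novipɔs/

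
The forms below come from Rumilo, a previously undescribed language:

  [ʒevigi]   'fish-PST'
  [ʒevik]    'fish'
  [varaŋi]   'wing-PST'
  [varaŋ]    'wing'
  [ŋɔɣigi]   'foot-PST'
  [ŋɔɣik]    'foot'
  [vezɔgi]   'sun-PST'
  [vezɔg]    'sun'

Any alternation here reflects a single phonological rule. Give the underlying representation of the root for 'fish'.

'fish' shows [g] ~ [k] at the end of the stem ([ʒevigi] vs [ʒevik]).
If /g/ were underlying and a rule turned it into [k] in isolation, 'sun' would also alternate; but it has [g] in both [vezɔgi] and [vezɔg].
Therefore /k/ is basic and [g] is derived by intervocalic voicing (voiceless stops become voiced between vowels).
Hence 'fish' is /ʒevik/ underlyingly.

/ʒevik/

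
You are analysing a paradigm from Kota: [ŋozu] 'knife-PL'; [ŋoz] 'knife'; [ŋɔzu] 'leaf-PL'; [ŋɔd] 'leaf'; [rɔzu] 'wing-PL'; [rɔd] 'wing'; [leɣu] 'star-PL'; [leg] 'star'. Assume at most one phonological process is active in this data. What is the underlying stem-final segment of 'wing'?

/d/

'wing' shows [z] ~ [d] at the end of the stem ([rɔzu] vs [rɔd]).
But 'knife' keeps [z] in both environments ([ŋozu], [ŋoz]), so there is no rule changing /z/ to [d] in isolation.
The underlying segment must be /d/; voiced stops become fricatives between vowels, yielding [z] there.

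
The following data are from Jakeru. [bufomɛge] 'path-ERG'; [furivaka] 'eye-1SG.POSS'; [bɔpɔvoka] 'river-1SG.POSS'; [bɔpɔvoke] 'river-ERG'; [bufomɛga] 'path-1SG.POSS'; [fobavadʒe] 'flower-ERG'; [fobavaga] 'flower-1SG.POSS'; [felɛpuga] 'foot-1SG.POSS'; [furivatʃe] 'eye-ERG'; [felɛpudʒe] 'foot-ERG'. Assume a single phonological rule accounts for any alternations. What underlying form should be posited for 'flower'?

/fobavadʒ/

In [fobavaga] and [fobavadʒe] the final segment of 'flower' alternates: [g] ~ [dʒ].
If /g/ were underlying and a rule turned it into [dʒ] before the ERG suffix, 'path' would also alternate; but it has [g] in both [bufomɛga] and [bufomɛge].
Therefore /dʒ/ is basic and [g] is derived by depalatalization (palato-alveolar /tʃ/ and /dʒ/ become [k] and [g] when no front vowel follows).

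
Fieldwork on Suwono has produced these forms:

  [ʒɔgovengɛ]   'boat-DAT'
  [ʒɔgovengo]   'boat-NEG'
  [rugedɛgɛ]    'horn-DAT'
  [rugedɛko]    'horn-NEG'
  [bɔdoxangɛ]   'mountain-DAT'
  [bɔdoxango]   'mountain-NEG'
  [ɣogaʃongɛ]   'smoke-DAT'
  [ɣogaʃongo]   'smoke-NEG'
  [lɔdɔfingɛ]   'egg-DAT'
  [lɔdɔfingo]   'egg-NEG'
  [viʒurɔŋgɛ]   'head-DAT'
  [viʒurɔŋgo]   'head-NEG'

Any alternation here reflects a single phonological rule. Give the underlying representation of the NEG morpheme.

/-ko/

The NEG suffix surfaces as [-go] and [-ko], depending on the final segment of the stem.
The DAT suffix, which begins with [g], is invariant after every stem; so [g] is not altered by any rule here.
So the underlying form is /-ko/, and voiceless stops become voiced after a nasal.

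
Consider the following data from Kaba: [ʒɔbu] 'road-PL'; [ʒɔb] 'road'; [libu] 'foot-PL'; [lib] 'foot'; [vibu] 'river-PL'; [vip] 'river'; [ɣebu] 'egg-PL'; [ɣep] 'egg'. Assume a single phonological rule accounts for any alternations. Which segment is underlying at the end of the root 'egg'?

In [ɣebu] and [ɣep] the final segment of 'egg' alternates: [b] ~ [p].
Compare 'foot', with invariant [b] in [libu] and [lib]: an analysis with underlying /b/ and a rule producing [p] in isolation would wrongly predict alternation here too.
The underlying segment must be /p/; voiceless stops become voiced between vowels, yielding [b] there.

/p/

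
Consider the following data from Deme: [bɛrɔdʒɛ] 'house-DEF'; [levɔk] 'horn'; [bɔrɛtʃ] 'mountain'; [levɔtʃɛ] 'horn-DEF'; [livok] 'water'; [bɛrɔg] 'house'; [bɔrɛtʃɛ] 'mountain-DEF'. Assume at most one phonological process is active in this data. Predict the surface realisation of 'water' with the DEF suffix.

[livotʃɛ]

In [levɔk] and [levɔtʃɛ] the final segment of 'horn' alternates: [k] ~ [tʃ].
But 'mountain' keeps [tʃ] in both environments ([bɔrɛtʃ], [bɔrɛtʃɛ]), so there is no rule changing /tʃ/ to [k] in isolation.
So /k/ is underlying, and a rule of palatalization before a front vowel — /k/ and /g/ become palato-alveolar [tʃ] and [dʒ] before a front vowel — gives [tʃ].
From [livok] the stem 'water' is /livok/; before a front vowel this yields [livotʃɛ].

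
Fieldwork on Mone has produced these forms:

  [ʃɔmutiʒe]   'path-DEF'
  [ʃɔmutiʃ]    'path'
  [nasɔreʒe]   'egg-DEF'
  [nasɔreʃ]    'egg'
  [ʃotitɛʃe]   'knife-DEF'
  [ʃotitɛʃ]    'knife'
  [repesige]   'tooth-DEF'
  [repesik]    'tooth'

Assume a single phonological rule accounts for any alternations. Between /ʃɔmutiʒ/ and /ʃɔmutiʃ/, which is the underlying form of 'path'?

/ʃɔmutiʒ/

The stem for 'path' ends in [ʒ] in [ʃɔmutiʒe] but [ʃ] in [ʃɔmutiʃ].
Compare 'knife', with invariant [ʃ] in [ʃotitɛʃe] and [ʃotitɛʃ]: an analysis with underlying /ʃ/ and a rule producing [ʒ] before the DEF suffix would wrongly predict alternation here too.
The underlying segment must be /ʒ/; voiced obstruents become voiceless word-finally, yielding [ʃ] there.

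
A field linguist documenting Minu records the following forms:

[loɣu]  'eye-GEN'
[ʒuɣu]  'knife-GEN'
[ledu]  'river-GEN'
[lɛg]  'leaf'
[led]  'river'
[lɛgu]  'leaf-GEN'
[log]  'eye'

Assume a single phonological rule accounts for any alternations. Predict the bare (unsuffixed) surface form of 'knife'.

[ʒug]

In [loɣu] and [log] the final segment of 'eye' alternates: [ɣ] ~ [g].
The stem 'leaf' ([lɛgu], [lɛg]) shows [g] unchanged in both environments, so [g] cannot be basic with [ɣ] derived before the GEN suffix.
So /ɣ/ is underlying, and a rule of word-final hardening — voiced fricatives become stops word-finally — gives [g].
The one attested form of 'knife', [ʒuɣu], shows underlying /ʒuɣ/. Applying the same rule word-finally gives [ʒug].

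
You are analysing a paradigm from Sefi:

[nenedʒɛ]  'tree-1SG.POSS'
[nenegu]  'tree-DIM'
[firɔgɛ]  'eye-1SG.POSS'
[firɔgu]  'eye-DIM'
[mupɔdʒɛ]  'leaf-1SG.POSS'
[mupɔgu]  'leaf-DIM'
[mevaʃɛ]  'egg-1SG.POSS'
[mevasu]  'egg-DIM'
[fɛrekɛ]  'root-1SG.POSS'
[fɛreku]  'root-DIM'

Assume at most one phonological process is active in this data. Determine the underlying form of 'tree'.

The stem for 'tree' ends in [dʒ] in [nenedʒɛ] but [g] in [nenegu].
The stem 'eye' ([firɔgɛ], [firɔgu]) shows [g] unchanged in both environments, so [g] cannot be basic with [dʒ] derived before the 1SG.POSS suffix.
So /dʒ/ is underlying, and a rule of depalatalization — palato-alveolar /dʒ/ and /ʃ/ become [g] and [s] when no front vowel follows — gives [g].

/nenedʒ/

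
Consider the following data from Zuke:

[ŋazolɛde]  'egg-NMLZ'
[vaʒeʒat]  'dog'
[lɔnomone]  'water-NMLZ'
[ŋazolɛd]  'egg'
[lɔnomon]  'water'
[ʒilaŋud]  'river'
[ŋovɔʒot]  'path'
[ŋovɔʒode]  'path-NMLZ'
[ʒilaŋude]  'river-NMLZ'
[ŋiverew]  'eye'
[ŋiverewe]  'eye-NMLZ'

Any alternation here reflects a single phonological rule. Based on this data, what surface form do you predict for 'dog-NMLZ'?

[vaʒeʒade]

In [ŋovɔʒot] and [ŋovɔʒode] the final segment of 'path' alternates: [t] ~ [d].
The stem 'egg' ([ŋazolɛd], [ŋazolɛde]) shows [d] unchanged in both environments, so [d] cannot be basic with [t] derived in isolation.
Therefore /t/ is basic and [d] is derived by intervocalic voicing (voiceless stops become voiced between vowels).
The one attested form of 'dog', [vaʒeʒat], shows underlying /vaʒeʒat/. Applying the same rule between vowels gives [vaʒeʒade].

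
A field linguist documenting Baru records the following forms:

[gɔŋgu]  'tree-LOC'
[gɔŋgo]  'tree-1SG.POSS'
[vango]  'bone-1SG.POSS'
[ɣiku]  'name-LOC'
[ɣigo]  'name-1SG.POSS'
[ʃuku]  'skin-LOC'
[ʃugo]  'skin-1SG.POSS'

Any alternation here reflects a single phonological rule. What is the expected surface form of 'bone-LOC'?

[vangu]

The LOC suffix surfaces as [-gu] and [-ku], depending on the final segment of the stem.
By contrast the 1SG.POSS suffix keeps its initial [g] throughout — that segment must be underlying.
The LOC suffix is therefore /-ku/ underlyingly, with post-nasal voicing: voiceless stops become voiced after a nasal.
After 'bone', which ends in a nasal, the suffix surfaces as [-gu], giving [vangu].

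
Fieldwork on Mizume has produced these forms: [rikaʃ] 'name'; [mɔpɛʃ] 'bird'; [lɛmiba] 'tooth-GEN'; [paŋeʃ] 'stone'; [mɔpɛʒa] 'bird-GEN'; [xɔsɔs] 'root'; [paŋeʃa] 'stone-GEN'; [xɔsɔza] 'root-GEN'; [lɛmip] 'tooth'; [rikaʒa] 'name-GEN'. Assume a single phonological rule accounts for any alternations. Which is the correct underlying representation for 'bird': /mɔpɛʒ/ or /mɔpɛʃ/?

/mɔpɛʒ/

The stem for 'bird' ends in [ʃ] in [mɔpɛʃ] but [ʒ] in [mɔpɛʒa].
If /ʃ/ were underlying and a rule turned it into [ʒ] before the GEN suffix, 'stone' would also alternate; but it has [ʃ] in both [paŋeʃ] and [paŋeʃa].
The alternation reflects word-final obstruent devoicing: voiced obstruents become voiceless word-finally. /ʒ/ is underlying.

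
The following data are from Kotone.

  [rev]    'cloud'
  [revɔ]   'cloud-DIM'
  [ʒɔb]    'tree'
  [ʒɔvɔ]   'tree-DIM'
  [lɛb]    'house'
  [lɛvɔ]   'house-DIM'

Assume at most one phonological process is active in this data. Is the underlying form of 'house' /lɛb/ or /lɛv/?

The root 'house' surfaces as [lɛb] and [lɛvɔ], with a stem-final [b] ~ [v] alternation.
Compare 'cloud', with invariant [v] in [rev] and [revɔ]: an analysis with underlying /v/ and a rule producing [b] in isolation would wrongly predict alternation here too.
So /b/ is underlying, and a rule of intervocalic spirantization — voiced stops become fricatives between vowels — gives [v].

/lɛb/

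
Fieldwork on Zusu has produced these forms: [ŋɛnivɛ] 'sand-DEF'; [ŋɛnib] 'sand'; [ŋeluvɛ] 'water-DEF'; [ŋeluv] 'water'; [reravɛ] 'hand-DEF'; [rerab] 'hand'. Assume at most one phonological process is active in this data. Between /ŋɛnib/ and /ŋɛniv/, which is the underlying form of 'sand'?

The stem for 'sand' ends in [v] in [ŋɛnivɛ] but [b] in [ŋɛnib].
The stem 'water' ([ŋeluvɛ], [ŋeluv]) shows [v] unchanged in both environments, so [v] cannot be basic with [b] derived in isolation.
So /b/ is underlying, and a rule of intervocalic spirantization — voiced stops become fricatives between vowels — gives [v].

/ŋɛnib/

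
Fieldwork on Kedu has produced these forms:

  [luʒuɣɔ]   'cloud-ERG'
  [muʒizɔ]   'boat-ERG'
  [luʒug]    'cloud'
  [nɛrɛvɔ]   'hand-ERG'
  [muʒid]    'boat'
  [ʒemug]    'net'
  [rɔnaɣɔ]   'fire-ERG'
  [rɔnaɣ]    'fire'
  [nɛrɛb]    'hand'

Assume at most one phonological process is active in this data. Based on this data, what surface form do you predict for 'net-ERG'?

'cloud' shows [ɣ] ~ [g] at the end of the stem ([luʒuɣɔ] vs [luʒug]).
The stem 'fire' ([rɔnaɣɔ], [rɔnaɣ]) shows [ɣ] unchanged in both environments, so [ɣ] cannot be basic with [g] derived in isolation.
Therefore /g/ is basic and [ɣ] is derived by intervocalic spirantization (voiced stops become fricatives between vowels).
The one attested form of 'net', [ʒemug], shows underlying /ʒemug/. Applying the same rule between vowels gives [ʒemuɣɔ].

[ʒemuɣɔ]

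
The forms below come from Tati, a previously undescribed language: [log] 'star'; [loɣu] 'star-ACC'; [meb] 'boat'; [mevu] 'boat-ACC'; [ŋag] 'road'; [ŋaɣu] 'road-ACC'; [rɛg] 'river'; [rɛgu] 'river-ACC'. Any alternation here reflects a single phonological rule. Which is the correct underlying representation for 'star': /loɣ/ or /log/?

In [log] and [loɣu] the final segment of 'star' alternates: [g] ~ [ɣ].
If /g/ were underlying and a rule turned it into [ɣ] before the ACC suffix, 'river' would also alternate; but it has [g] in both [rɛg] and [rɛgu].
Therefore /ɣ/ is basic and [g] is derived by word-final hardening (voiced fricatives become stops word-finally).

/loɣ/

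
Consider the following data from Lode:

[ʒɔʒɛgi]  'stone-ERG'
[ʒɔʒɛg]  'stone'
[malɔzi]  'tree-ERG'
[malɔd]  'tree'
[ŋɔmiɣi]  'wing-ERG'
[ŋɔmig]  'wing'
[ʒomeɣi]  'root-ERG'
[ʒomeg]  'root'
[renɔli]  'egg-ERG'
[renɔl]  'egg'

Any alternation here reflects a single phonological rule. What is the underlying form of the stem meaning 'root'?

The stem for 'root' ends in [ɣ] in [ʒomeɣi] but [g] in [ʒomeg].
Compare 'stone', with invariant [g] in [ʒɔʒɛgi] and [ʒɔʒɛg]: an analysis with underlying /g/ and a rule producing [ɣ] before the ERG suffix would wrongly predict alternation here too.
The underlying segment must be /ɣ/; voiced fricatives become stops word-finally, yielding [g] there.

/ʒomeɣ/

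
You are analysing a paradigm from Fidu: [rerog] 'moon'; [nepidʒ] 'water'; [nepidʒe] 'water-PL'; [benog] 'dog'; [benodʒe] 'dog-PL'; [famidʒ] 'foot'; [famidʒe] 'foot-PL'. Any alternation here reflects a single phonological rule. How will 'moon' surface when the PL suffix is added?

In [benog] and [benodʒe] the final segment of 'dog' alternates: [g] ~ [dʒ].
Compare 'foot', with invariant [dʒ] in [famidʒ] and [famidʒe]: an analysis with underlying /dʒ/ and a rule producing [g] in isolation would wrongly predict alternation here too.
Therefore /g/ is basic and [dʒ] is derived by palatalization before a front vowel (/g/ becomes palato-alveolar [dʒ] before a front vowel).
The one attested form of 'moon', [rerog], shows underlying /rerog/. Applying the same rule before a front vowel gives [rerodʒe].

[rerodʒe]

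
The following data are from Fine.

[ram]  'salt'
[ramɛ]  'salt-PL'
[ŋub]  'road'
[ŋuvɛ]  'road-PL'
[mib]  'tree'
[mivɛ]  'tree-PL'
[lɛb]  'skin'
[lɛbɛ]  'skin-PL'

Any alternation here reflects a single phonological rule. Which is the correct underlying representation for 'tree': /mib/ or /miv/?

/miv/

The root 'tree' surfaces as [mib] and [mivɛ], with a stem-final [b] ~ [v] alternation.
The stem 'skin' ([lɛb], [lɛbɛ]) shows [b] unchanged in both environments, so [b] cannot be basic with [v] derived before the PL suffix.
Therefore /v/ is basic and [b] is derived by word-final hardening (voiced fricatives become stops word-finally).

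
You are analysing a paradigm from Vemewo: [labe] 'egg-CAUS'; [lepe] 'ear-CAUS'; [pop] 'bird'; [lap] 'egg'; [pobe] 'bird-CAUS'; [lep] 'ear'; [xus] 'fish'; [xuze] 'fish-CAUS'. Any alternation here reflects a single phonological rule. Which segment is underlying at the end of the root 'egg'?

/b/

'egg' shows [p] ~ [b] at the end of the stem ([lap] vs [labe]).
The stem 'ear' ([lep], [lepe]) shows [p] unchanged in both environments, so [p] cannot be basic with [b] derived before the CAUS suffix.
Therefore /b/ is basic and [p] is derived by word-final obstruent devoicing (voiced obstruents become voiceless word-finally).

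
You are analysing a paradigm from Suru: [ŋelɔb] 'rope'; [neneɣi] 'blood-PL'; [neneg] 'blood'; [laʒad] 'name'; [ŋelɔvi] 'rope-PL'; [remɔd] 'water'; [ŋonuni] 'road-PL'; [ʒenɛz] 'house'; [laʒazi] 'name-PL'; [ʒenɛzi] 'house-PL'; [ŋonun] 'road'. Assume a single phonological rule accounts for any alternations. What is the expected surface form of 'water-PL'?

[remɔzi]

'name' shows [d] ~ [z] at the end of the stem ([laʒad] vs [laʒazi]).
But 'house' keeps [z] in both environments ([ʒenɛz], [ʒenɛzi]), so there is no rule changing /z/ to [d] in isolation.
Therefore /d/ is basic and [z] is derived by intervocalic spirantization (voiced stops become fricatives between vowels).
From [remɔd] the stem 'water' is /remɔd/; between vowels this yields [remɔzi].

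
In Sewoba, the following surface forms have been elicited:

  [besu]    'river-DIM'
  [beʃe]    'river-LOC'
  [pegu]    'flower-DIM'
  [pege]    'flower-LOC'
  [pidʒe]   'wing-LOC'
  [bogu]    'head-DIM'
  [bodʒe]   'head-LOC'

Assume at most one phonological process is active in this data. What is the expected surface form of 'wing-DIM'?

[pigu]

The stem for 'head' ends in [g] in [bogu] but [dʒ] in [bodʒe].
Compare 'flower', with invariant [g] in [pegu] and [pege]: an analysis with underlying /g/ and a rule producing [dʒ] before the LOC suffix would wrongly predict alternation here too.
The underlying segment must be /dʒ/; palato-alveolar /dʒ/ and /ʃ/ become [g] and [s] when no front vowel follows, yielding [g] there.
The one attested form of 'wing', [pidʒe], shows underlying /pidʒ/. Applying the same rule when no front vowel follows gives [pigu].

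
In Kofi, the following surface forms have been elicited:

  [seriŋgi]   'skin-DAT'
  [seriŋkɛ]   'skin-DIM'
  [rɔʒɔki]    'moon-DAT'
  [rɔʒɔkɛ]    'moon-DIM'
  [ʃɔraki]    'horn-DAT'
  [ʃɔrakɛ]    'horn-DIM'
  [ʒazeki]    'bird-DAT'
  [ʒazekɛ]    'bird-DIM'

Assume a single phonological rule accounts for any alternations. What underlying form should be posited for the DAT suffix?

/-gi/

The DAT suffix surfaces as [-gi] and [-ki], depending on the final segment of the stem.
By contrast the DIM suffix keeps its initial [k] throughout — that segment must be underlying.
So the underlying form is /-gi/, and voiced stops become voiceless after a vowel.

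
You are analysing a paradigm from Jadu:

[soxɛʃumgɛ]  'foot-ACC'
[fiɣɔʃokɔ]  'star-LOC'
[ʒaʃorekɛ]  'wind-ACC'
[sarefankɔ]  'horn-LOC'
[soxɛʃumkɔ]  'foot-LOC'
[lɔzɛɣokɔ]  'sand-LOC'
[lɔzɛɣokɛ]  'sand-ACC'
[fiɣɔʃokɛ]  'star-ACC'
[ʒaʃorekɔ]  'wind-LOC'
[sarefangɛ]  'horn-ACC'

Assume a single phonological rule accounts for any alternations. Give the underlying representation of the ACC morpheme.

The ACC morpheme has two allomorphs, [-gɛ] and [-kɛ].
The LOC suffix, which begins with [k], is invariant after every stem; so [k] is not altered by any rule here.
So the underlying form is /-gɛ/, and voiced stops become voiceless after a vowel.

/-gɛ/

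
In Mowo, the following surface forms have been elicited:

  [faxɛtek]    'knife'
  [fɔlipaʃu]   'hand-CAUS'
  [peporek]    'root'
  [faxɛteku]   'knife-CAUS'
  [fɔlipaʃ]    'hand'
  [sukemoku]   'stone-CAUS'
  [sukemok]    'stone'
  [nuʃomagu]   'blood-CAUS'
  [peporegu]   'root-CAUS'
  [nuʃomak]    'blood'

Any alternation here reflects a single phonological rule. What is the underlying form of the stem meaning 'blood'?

In [nuʃomak] and [nuʃomagu] the final segment of 'blood' alternates: [k] ~ [g].
The stem 'knife' ([faxɛtek], [faxɛteku]) shows [k] unchanged in both environments, so [k] cannot be basic with [g] derived before the CAUS suffix.
So /g/ is underlying, and a rule of word-final obstruent devoicing — voiced obstruents become voiceless word-finally — gives [k].
Hence 'blood' is /nuʃomag/ underlyingly.

/nuʃomag/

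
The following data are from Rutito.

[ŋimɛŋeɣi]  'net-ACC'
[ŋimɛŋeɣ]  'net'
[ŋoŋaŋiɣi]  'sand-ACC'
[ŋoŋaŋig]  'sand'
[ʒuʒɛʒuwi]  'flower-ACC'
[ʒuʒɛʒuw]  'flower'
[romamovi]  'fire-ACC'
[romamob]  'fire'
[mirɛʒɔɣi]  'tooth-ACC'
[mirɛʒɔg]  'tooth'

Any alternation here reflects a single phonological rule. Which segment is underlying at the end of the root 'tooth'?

'tooth' shows [ɣ] ~ [g] at the end of the stem ([mirɛʒɔɣi] vs [mirɛʒɔg]).
The stem 'net' ([ŋimɛŋeɣi], [ŋimɛŋeɣ]) shows [ɣ] unchanged in both environments, so [ɣ] cannot be basic with [g] derived in isolation.
The underlying segment must be /g/; voiced stops become fricatives between vowels, yielding [ɣ] there.

/g/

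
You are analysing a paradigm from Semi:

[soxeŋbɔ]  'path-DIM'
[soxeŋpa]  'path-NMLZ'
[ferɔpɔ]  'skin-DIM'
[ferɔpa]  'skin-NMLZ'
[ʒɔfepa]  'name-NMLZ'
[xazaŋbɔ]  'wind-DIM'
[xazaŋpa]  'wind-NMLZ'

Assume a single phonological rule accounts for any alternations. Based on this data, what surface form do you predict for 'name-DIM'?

[ʒɔfepɔ]

The DIM morpheme has two allomorphs, [-bɔ] and [-pɔ].
The NMLZ suffix, which begins with [p], is invariant after every stem; so [p] is not altered by any rule here.
So the underlying form is /-bɔ/, and voiced stops become voiceless after a vowel.
After 'name', which ends in a vowel, the suffix surfaces as [-pɔ], giving [ʒɔfepɔ].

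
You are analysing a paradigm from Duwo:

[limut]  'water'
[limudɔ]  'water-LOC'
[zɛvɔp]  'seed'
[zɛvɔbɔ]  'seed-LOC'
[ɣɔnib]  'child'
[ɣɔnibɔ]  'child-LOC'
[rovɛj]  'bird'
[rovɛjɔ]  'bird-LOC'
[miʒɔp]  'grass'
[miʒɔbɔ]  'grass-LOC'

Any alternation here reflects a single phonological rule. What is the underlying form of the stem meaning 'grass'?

The root 'grass' surfaces as [miʒɔp] and [miʒɔbɔ], with a stem-final [p] ~ [b] alternation.
If /b/ were underlying and a rule turned it into [p] in isolation, 'child' would also alternate; but it has [b] in both [ɣɔnib] and [ɣɔnibɔ].
So /p/ is underlying, and a rule of intervocalic voicing — voiceless stops become voiced between vowels — gives [b].
So 'grass' = /miʒɔp/.

/miʒɔp/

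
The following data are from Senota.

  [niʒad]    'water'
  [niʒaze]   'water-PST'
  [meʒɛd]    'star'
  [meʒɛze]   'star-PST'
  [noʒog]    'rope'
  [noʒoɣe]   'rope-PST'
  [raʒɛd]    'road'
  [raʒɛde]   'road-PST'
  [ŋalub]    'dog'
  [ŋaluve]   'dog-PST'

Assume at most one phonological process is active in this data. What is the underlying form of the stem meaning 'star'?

/meʒɛz/

'star' shows [d] ~ [z] at the end of the stem ([meʒɛd] vs [meʒɛze]).
But 'road' keeps [d] in both environments ([raʒɛd], [raʒɛde]), so there is no rule changing /d/ to [z] before the PST suffix.
So /z/ is underlying, and a rule of word-final hardening — voiced fricatives become stops word-finally — gives [d].
Hence 'star' is /meʒɛz/ underlyingly.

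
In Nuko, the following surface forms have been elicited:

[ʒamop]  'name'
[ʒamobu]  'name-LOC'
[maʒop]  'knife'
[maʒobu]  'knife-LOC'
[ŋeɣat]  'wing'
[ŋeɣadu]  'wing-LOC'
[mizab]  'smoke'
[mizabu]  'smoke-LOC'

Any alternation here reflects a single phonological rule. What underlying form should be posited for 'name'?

The root 'name' surfaces as [ʒamop] and [ʒamobu], with a stem-final [p] ~ [b] alternation.
Compare 'smoke', with invariant [b] in [mizab] and [mizabu]: an analysis with underlying /b/ and a rule producing [p] in isolation would wrongly predict alternation here too.
So /p/ is underlying, and a rule of intervocalic voicing — voiceless stops become voiced between vowels — gives [b].

/ʒamop/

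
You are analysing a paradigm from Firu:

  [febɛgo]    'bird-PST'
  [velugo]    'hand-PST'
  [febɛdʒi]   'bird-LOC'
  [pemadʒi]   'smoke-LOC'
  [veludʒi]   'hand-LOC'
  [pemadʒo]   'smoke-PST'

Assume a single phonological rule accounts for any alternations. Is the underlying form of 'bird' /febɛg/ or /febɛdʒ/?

/febɛg/

The stem for 'bird' ends in [dʒ] in [febɛdʒi] but [g] in [febɛgo].
Compare 'smoke', with invariant [dʒ] in [pemadʒi] and [pemadʒo]: an analysis with underlying /dʒ/ and a rule producing [g] before the PST suffix would wrongly predict alternation here too.
The underlying segment must be /g/; /g/ becomes palato-alveolar [dʒ] before a front vowel, yielding [dʒ] there.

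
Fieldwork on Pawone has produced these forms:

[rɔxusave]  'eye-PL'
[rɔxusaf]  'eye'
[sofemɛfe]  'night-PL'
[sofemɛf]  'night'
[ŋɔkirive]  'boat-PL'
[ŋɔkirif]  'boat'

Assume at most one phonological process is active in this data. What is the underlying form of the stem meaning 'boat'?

/ŋɔkiriv/

The root 'boat' surfaces as [ŋɔkirive] and [ŋɔkirif], with a stem-final [v] ~ [f] alternation.
The stem 'night' ([sofemɛfe], [sofemɛf]) shows [f] unchanged in both environments, so [f] cannot be basic with [v] derived before the PL suffix.
Therefore /v/ is basic and [f] is derived by word-final obstruent devoicing (voiced obstruents become voiceless word-finally).
The underlying form of 'boat' is therefore /ŋɔkiriv/.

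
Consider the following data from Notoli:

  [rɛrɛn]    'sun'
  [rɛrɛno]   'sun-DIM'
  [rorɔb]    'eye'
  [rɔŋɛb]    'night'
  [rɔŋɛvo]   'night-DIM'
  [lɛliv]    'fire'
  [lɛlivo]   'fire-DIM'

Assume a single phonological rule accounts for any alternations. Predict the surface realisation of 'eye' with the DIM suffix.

[rorɔvo]

In [rɔŋɛb] and [rɔŋɛvo] the final segment of 'night' alternates: [b] ~ [v].
But 'fire' keeps [v] in both environments ([lɛliv], [lɛlivo]), so there is no rule changing /v/ to [b] in isolation.
So /b/ is underlying, and a rule of intervocalic spirantization — voiced stops become fricatives between vowels — gives [v].
From [rorɔb] the stem 'eye' is /rorɔb/; between vowels this yields [rorɔvo].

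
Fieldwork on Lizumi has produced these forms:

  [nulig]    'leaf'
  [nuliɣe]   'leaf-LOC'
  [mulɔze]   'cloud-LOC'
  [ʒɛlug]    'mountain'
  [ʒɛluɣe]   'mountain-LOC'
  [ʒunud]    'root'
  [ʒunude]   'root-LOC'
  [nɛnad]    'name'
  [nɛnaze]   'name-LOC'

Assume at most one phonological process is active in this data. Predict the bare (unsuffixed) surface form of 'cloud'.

The stem for 'name' ends in [d] in [nɛnad] but [z] in [nɛnaze].
But 'root' keeps [d] in both environments ([ʒunud], [ʒunude]), so there is no rule changing /d/ to [z] before the LOC suffix.
So /z/ is underlying, and a rule of word-final hardening — voiced fricatives become stops word-finally — gives [d].
From [mulɔze] the stem 'cloud' is /mulɔz/; word-finally this yields [mulɔd].

[mulɔd]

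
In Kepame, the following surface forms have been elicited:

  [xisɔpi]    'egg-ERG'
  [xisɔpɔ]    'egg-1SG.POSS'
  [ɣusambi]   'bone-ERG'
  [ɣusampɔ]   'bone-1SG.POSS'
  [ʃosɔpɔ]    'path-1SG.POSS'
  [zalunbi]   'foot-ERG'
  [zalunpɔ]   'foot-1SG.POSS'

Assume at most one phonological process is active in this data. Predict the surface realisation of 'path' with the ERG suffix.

The ERG morpheme has two allomorphs, [-bi] and [-pi].
By contrast the 1SG.POSS suffix keeps its initial [p] throughout — that segment must be underlying.
So the underlying form is /-bi/, and voiced stops become voiceless after a vowel.
After 'path', which ends in a vowel, the suffix surfaces as [-pi], giving [ʃosɔpi].

[ʃosɔpi]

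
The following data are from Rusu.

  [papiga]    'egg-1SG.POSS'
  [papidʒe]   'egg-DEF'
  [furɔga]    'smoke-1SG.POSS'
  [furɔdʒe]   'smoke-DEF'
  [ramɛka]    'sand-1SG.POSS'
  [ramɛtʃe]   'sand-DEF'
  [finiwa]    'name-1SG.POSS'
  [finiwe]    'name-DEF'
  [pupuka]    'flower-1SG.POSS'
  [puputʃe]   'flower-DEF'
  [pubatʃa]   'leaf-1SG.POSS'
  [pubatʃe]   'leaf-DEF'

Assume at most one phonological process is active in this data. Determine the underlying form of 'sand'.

The stem for 'sand' ends in [k] in [ramɛka] but [tʃ] in [ramɛtʃe].
But 'leaf' keeps [tʃ] in both environments ([pubatʃa], [pubatʃe]), so there is no rule changing /tʃ/ to [k] before the 1SG.POSS suffix.
So /k/ is underlying, and a rule of palatalization before a front vowel — /k/ and /g/ become palato-alveolar [tʃ] and [dʒ] before a front vowel — gives [tʃ].

/ramɛk/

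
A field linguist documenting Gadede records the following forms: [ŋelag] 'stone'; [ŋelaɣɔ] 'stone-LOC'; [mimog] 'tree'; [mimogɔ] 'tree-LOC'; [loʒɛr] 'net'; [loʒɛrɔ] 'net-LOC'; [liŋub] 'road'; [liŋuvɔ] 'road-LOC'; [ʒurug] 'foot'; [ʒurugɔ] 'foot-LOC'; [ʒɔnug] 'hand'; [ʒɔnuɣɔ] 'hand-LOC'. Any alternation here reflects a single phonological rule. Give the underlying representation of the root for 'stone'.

The stem for 'stone' ends in [g] in [ŋelag] but [ɣ] in [ŋelaɣɔ].
If /g/ were underlying and a rule turned it into [ɣ] before the LOC suffix, 'tree' would also alternate; but it has [g] in both [mimog] and [mimogɔ].
The underlying segment must be /ɣ/; voiced fricatives become stops word-finally, yielding [g] there.

/ŋelaɣ/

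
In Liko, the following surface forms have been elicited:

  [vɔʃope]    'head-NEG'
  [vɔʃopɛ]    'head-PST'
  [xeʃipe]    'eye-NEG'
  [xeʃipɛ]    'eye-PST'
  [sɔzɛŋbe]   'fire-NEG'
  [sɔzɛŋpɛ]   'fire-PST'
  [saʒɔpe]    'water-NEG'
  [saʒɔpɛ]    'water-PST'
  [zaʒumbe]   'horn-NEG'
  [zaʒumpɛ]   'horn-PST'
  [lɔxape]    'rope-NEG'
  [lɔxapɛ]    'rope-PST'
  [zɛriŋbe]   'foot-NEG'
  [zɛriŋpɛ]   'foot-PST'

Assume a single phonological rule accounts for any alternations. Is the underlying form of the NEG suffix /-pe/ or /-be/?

The NEG morpheme has two allomorphs, [-be] and [-pe].
By contrast the PST suffix keeps its initial [p] throughout — that segment must be underlying.
So the underlying form is /-be/, and voiced stops become voiceless after a vowel.

/-be/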